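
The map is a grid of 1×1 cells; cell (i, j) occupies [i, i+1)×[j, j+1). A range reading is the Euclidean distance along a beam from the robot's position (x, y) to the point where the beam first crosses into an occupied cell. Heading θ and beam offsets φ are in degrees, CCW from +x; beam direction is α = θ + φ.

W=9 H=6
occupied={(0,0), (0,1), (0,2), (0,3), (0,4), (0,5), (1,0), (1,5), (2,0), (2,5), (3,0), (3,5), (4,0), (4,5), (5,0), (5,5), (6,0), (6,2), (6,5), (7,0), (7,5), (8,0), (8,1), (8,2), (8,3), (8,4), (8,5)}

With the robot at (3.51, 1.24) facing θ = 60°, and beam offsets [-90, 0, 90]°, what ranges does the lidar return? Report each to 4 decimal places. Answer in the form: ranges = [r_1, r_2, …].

beam 1: φ=-90°, α=330°
  d=(0.8660,-0.5000)  start (3,1)  tX=0.5658 tY=0.4800  stride 1/|dx|=1.1547 1/|dy|=2.0000
    cross y-line → (3,0), t=0.4800 (wall)
  → r_1 = 0.4800
beam 2: φ=0°, α=60°
  d=(0.5000,0.8660)  start (3,1)  tX=0.9800 tY=0.8776  stride 1/|dx|=2.0000 1/|dy|=1.1547
    cross y-line → (3,2), t=0.8776
    cross x-line → (4,2), t=0.9800
    cross y-line → (4,3), t=2.0323
    cross x-line → (5,3), t=2.9800
    cross y-line → (5,4), t=3.1870
    cross y-line → (5,5), t=4.3417 (wall)
  → r_2 = 4.3417
beam 3: φ=90°, α=150°
  d=(-0.8660,0.5000)  start (3,1)  tX=0.5889 tY=1.5200  stride 1/|dx|=1.1547 1/|dy|=2.0000
    cross x-line → (2,1), t=0.5889
    cross y-line → (2,2), t=1.5200
    cross x-line → (1,2), t=1.7436
    cross x-line → (0,2), t=2.8983 (wall)
  → r_3 = 2.8983

ranges = [0.4800, 4.3417, 2.8983]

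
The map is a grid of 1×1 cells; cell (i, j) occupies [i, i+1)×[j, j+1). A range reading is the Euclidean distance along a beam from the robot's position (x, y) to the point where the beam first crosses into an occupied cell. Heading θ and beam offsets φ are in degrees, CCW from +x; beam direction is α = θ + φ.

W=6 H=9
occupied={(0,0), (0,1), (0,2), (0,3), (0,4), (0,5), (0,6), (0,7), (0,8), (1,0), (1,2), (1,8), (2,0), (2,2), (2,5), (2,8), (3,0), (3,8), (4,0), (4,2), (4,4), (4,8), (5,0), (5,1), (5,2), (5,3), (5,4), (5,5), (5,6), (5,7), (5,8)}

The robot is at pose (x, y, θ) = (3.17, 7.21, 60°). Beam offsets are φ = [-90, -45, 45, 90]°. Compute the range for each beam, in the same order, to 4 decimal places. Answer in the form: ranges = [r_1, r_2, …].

ranges = [2.1131, 1.8946, 0.8179, 1.5800]

beam 1: φ=-90°, α=330°
  dir = (cos 330°, sin 330°) = (0.8660, -0.5000); from cell (3,7)
  next x-line at t=0.9584, next y-line at t=0.4200; Δt_x=1.1547, Δt_y=2.0000
    y: enter (3,6) at t=0.4200
    x: enter (4,6) at t=0.9584
    x: enter (5,6) at t=2.1131 ← occupied
  → r_1 = 2.1131
beam 2: φ=-45°, α=15°
  dir = (cos 15°, sin 15°) = (0.9659, 0.2588); from cell (3,7)
  next x-line at t=0.8593, next y-line at t=3.0523; Δt_x=1.0353, Δt_y=3.8637
    x: enter (4,7) at t=0.8593
    x: enter (5,7) at t=1.8946 ← occupied
  → r_2 = 1.8946
beam 3: φ=45°, α=105°
  dir = (cos 105°, sin 105°) = (-0.2588, 0.9659); from cell (3,7)
  next x-line at t=0.6568, next y-line at t=0.8179; Δt_x=3.8637, Δt_y=1.0353
    x: enter (2,7) at t=0.6568
    y: enter (2,8) at t=0.8179 ← occupied
  → r_3 = 0.8179
beam 4: φ=90°, α=150°
  dir = (cos 150°, sin 150°) = (-0.8660, 0.5000); from cell (3,7)
  next x-line at t=0.1963, next y-line at t=1.5800; Δt_x=1.1547, Δt_y=2.0000
    x: enter (2,7) at t=0.1963
    x: enter (1,7) at t=1.3510
    y: enter (1,8) at t=1.5800 ← occupied
  → r_4 = 1.5800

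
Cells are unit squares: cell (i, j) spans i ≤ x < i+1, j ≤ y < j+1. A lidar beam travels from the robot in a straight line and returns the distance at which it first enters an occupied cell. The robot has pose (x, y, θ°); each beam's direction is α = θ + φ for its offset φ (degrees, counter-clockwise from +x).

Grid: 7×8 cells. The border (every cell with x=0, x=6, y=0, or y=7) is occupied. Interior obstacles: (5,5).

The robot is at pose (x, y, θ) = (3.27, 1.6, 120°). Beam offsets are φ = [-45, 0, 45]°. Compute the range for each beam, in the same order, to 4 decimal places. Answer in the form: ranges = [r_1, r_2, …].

ranges = [5.5905, 4.5400, 2.3501]

beam 1: φ=-45°, α=75°
  cosα=0.2588 sinα=0.9659 | (3,1) | tMaxX 2.8205 tMaxY 0.4141 | tΔX 3.8637 tΔY 1.0353
    t=0.4141 [y] (3,2)
    t=1.4494 [y] (3,3)
    t=2.4847 [y] (3,4)
    t=2.8205 [x] (4,4)
    t=3.5199 [y] (4,5)
    t=4.5552 [y] (4,6)
    t=5.5905 [y] (4,7) — stop
  → r_1 = 5.5905
beam 2: φ=0°, α=120°
  cosα=-0.5000 sinα=0.8660 | (3,1) | tMaxX 0.5400 tMaxY 0.4619 | tΔX 2.0000 tΔY 1.1547
    t=0.4619 [y] (3,2)
    t=0.5400 [x] (2,2)
    t=1.6166 [y] (2,3)
    t=2.5400 [x] (1,3)
    t=2.7713 [y] (1,4)
    t=3.9260 [y] (1,5)
    t=4.5400 [x] (0,5) — stop
  → r_2 = 4.5400
beam 3: φ=45°, α=165°
  cosα=-0.9659 sinα=0.2588 | (3,1) | tMaxX 0.2795 tMaxY 1.5455 | tΔX 1.0353 tΔY 3.8637
    t=0.2795 [x] (2,1)
    t=1.3148 [x] (1,1)
    t=1.5455 [y] (1,2)
    t=2.3501 [x] (0,2) — stop
  → r_3 = 2.3501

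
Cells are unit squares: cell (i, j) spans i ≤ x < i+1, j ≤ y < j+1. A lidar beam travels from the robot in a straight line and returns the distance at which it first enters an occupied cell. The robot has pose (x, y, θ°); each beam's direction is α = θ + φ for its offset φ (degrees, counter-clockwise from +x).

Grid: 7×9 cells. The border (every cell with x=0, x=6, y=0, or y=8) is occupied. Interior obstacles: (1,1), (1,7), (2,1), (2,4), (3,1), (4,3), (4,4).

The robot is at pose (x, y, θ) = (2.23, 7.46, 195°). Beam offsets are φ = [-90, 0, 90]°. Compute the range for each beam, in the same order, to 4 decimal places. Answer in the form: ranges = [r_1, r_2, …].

beam 1: φ=-90°, α=105°
  dir = (cos 105°, sin 105°) = (-0.2588, 0.9659); from cell (2,7)
  next x-line at t=0.8887, next y-line at t=0.5590; Δt_x=3.8637, Δt_y=1.0353
    y: enter (2,8) at t=0.5590 ← occupied
  → r_1 = 0.5590
beam 2: φ=0°, α=195°
  dir = (cos 195°, sin 195°) = (-0.9659, -0.2588); from cell (2,7)
  next x-line at t=0.2381, next y-line at t=1.7773; Δt_x=1.0353, Δt_y=3.8637
    x: enter (1,7) at t=0.2381 ← occupied
  → r_2 = 0.2381
beam 3: φ=90°, α=285°
  dir = (cos 285°, sin 285°) = (0.2588, -0.9659); from cell (2,7)
  next x-line at t=2.9751, next y-line at t=0.4762; Δt_x=3.8637, Δt_y=1.0353
    y: enter (2,6) at t=0.4762
    y: enter (2,5) at t=1.5115
    y: enter (2,4) at t=2.5468 ← occupied
  → r_3 = 2.5468

ranges = [0.5590, 0.2381, 2.5468]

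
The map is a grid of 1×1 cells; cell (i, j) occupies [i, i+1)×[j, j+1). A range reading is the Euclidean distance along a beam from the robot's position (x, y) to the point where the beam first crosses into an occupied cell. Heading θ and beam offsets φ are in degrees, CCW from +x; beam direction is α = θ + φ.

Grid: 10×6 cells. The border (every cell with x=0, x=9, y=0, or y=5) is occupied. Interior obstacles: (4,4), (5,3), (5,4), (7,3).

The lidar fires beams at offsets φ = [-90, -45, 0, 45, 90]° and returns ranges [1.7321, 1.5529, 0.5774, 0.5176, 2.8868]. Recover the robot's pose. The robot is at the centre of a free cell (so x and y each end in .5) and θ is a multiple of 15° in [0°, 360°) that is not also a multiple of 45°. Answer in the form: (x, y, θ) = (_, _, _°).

(x, y, θ) = (6.5, 3.5, 150°)

Enumerate (i+0.5, j+0.5, θ) over the 28 free cells and 16 admissible headings. For each, cast all 5 beams and compare to the given ranges.
  (6.5, 2.5, 345°): beam 1 = 1.5529 ≠ 1.7321 ✗
  (1.5, 4.5, 255°): beam 1 = 0.5176 ≠ 1.7321 ✗
  (1.5, 1.5, 345°): beam 1 = 0.5176 ≠ 1.7321 ✗
  …
  (6.5, 3.5, 150°): r_1=1.7321, r_2=1.5529, r_3=0.5774, r_4=0.5176, r_5=2.8868 — all match ✓
Only this pose fits every beam.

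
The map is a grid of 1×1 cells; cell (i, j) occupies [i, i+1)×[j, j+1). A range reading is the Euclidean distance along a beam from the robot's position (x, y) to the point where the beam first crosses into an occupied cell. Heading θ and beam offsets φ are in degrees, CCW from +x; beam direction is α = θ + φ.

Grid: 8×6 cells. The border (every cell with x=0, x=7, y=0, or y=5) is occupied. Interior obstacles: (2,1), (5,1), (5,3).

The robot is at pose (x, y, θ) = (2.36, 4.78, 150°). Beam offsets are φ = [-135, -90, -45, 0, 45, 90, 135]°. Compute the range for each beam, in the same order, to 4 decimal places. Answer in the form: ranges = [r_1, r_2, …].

ranges = [0.8500, 0.2540, 0.2278, 0.4400, 1.4080, 2.7200, 3.9133]

beam 1: φ=-135°, α=15°
  d=(0.9659,0.2588)  start (2,4)  tX=0.6626 tY=0.8500  stride 1/|dx|=1.0353 1/|dy|=3.8637
    cross x-line → (3,4), t=0.6626
    cross y-line → (3,5), t=0.8500 (wall)
  → r_1 = 0.8500
beam 2: φ=-90°, α=60°
  d=(0.5000,0.8660)  start (2,4)  tX=1.2800 tY=0.2540  stride 1/|dx|=2.0000 1/|dy|=1.1547
    cross y-line → (2,5), t=0.2540 (wall)
  → r_2 = 0.2540
beam 3: φ=-45°, α=105°
  d=(-0.2588,0.9659)  start (2,4)  tX=1.3909 tY=0.2278  stride 1/|dx|=3.8637 1/|dy|=1.0353
    cross y-line → (2,5), t=0.2278 (wall)
  → r_3 = 0.2278
beam 4: φ=0°, α=150°
  d=(-0.8660,0.5000)  start (2,4)  tX=0.4157 tY=0.4400  stride 1/|dx|=1.1547 1/|dy|=2.0000
    cross x-line → (1,4), t=0.4157
    cross y-line → (1,5), t=0.4400 (wall)
  → r_4 = 0.4400
beam 5: φ=45°, α=195°
  d=(-0.9659,-0.2588)  start (2,4)  tX=0.3727 tY=3.0137  stride 1/|dx|=1.0353 1/|dy|=3.8637
    cross x-line → (1,4), t=0.3727
    cross x-line → (0,4), t=1.4080 (wall)
  → r_5 = 1.4080
beam 6: φ=90°, α=240°
  d=(-0.5000,-0.8660)  start (2,4)  tX=0.7200 tY=0.9007  stride 1/|dx|=2.0000 1/|dy|=1.1547
    cross x-line → (1,4), t=0.7200
    cross y-line → (1,3), t=0.9007
    cross y-line → (1,2), t=2.0554
    cross x-line → (0,2), t=2.7200 (wall)
  → r_6 = 2.7200
beam 7: φ=135°, α=285°
  d=(0.2588,-0.9659)  start (2,4)  tX=2.4728 tY=0.8075  stride 1/|dx|=3.8637 1/|dy|=1.0353
    cross y-line → (2,3), t=0.8075
    cross y-line → (2,2), t=1.8428
    cross x-line → (3,2), t=2.4728
    cross y-line → (3,1), t=2.8781
    cross y-line → (3,0), t=3.9133 (wall)
  → r_7 = 3.9133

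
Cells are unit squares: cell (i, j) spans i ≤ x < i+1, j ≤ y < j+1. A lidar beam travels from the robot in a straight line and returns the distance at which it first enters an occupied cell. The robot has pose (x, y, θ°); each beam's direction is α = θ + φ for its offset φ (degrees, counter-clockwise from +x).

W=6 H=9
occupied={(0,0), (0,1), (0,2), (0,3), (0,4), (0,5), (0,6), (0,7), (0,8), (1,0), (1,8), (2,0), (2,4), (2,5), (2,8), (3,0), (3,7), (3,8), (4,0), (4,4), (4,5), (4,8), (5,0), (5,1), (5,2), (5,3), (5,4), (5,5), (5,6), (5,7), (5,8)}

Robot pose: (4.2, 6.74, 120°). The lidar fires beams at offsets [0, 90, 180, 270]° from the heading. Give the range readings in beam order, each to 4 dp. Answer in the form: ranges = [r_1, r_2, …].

ranges = [0.4000, 1.4800, 0.8545, 0.9238]

beam 1: φ=0°, α=120°
  cosα=-0.5000 sinα=0.8660 | (4,6) | tMaxX 0.4000 tMaxY 0.3002 | tΔX 2.0000 tΔY 1.1547
    t=0.3002 [y] (4,7)
    t=0.4000 [x] (3,7) — stop
  → r_1 = 0.4000
beam 2: φ=90°, α=210°
  cosα=-0.8660 sinα=-0.5000 | (4,6) | tMaxX 0.2309 tMaxY 1.4800 | tΔX 1.1547 tΔY 2.0000
    t=0.2309 [x] (3,6)
    t=1.3856 [x] (2,6)
    t=1.4800 [y] (2,5) — stop
  → r_2 = 1.4800
beam 3: φ=180°, α=300°
  cosα=0.5000 sinα=-0.8660 | (4,6) | tMaxX 1.6000 tMaxY 0.8545 | tΔX 2.0000 tΔY 1.1547
    t=0.8545 [y] (4,5) — stop
  → r_3 = 0.8545
beam 4: φ=270°, α=30°
  cosα=0.8660 sinα=0.5000 | (4,6) | tMaxX 0.9238 tMaxY 0.5200 | tΔX 1.1547 tΔY 2.0000
    t=0.5200 [y] (4,7)
    t=0.9238 [x] (5,7) — stop
  → r_4 = 0.9238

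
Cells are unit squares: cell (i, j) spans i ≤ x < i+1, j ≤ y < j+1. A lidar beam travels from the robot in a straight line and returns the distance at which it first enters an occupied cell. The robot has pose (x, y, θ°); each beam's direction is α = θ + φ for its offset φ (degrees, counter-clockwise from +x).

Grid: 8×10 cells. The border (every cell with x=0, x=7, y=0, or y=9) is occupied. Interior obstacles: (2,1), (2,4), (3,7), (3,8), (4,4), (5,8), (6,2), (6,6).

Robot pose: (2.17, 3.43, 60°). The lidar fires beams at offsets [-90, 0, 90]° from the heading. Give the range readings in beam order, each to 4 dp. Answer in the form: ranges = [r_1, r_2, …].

beam 1: φ=-90°, α=330°
  direction (0.8660, -0.5000); cell (2,3); t to first gridline: x 0.9584, y 0.8600 (then +1.1547 / +2.0000)
    (2,2) via y @ 0.8600
    (3,2) via x @ 0.9584
    (4,2) via x @ 2.1131
    (4,1) via y @ 2.8600
    (5,1) via x @ 3.2678
    (6,1) via x @ 4.4225
    (6,0) via y @ 4.8600  # hit
  → r_1 = 4.8600
beam 2: φ=0°, α=60°
  direction (0.5000, 0.8660); cell (2,3); t to first gridline: x 1.6600, y 0.6582 (then +2.0000 / +1.1547)
    (2,4) via y @ 0.6582  # hit
  → r_2 = 0.6582
beam 3: φ=90°, α=150°
  direction (-0.8660, 0.5000); cell (2,3); t to first gridline: x 0.1963, y 1.1400 (then +1.1547 / +2.0000)
    (1,3) via x @ 0.1963
    (1,4) via y @ 1.1400
    (0,4) via x @ 1.3510  # hit
  → r_3 = 1.3510

ranges = [4.8600, 0.6582, 1.3510]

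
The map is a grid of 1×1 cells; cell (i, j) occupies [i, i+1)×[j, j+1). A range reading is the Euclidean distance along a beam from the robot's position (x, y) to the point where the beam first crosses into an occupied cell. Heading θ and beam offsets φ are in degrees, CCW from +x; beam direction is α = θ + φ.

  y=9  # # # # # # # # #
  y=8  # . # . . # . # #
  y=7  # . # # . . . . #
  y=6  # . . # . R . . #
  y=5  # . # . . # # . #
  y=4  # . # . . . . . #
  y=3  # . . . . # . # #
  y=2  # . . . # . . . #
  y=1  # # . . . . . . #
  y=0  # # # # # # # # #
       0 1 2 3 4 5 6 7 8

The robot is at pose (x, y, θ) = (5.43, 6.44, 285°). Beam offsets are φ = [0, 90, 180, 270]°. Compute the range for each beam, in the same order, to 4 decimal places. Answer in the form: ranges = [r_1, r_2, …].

ranges = [0.4555, 2.6607, 1.6150, 1.4804]

beam 1: φ=0°, α=285°
  direction (0.2588, -0.9659); cell (5,6); t to first gridline: x 2.2023, y 0.4555 (then +3.8637 / +1.0353)
    (5,5) via y @ 0.4555  # hit
  → r_1 = 0.4555
beam 2: φ=90°, α=15°
  direction (0.9659, 0.2588); cell (5,6); t to first gridline: x 0.5901, y 2.1637 (then +1.0353 / +3.8637)
    (6,6) via x @ 0.5901
    (7,6) via x @ 1.6254
    (7,7) via y @ 2.1637
    (8,7) via x @ 2.6607  # hit
  → r_2 = 2.6607
beam 3: φ=180°, α=105°
  direction (-0.2588, 0.9659); cell (5,6); t to first gridline: x 1.6614, y 0.5798 (then +3.8637 / +1.0353)
    (5,7) via y @ 0.5798
    (5,8) via y @ 1.6150  # hit
  → r_3 = 1.6150
beam 4: φ=270°, α=195°
  direction (-0.9659, -0.2588); cell (5,6); t to first gridline: x 0.4452, y 1.7000 (then +1.0353 / +3.8637)
    (4,6) via x @ 0.4452
    (3,6) via x @ 1.4804  # hit
  → r_4 = 1.4804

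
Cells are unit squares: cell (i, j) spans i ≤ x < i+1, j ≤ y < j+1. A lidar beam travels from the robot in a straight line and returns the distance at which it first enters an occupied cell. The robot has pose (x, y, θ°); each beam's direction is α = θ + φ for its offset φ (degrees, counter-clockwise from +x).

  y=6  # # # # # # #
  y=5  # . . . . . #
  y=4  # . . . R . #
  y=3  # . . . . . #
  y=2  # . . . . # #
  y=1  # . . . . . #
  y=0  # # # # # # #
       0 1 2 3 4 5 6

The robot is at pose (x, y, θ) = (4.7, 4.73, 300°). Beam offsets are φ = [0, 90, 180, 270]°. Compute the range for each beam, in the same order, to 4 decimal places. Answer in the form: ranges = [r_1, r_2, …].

ranges = [1.9976, 1.5011, 1.4665, 4.2724]

beam 1: φ=0°, α=300°
  direction (0.5000, -0.8660); cell (4,4); t to first gridline: x 0.6000, y 0.8429 (then +2.0000 / +1.1547)
    (5,4) via x @ 0.6000
    (5,3) via y @ 0.8429
    (5,2) via y @ 1.9976  # hit
  → r_1 = 1.9976
beam 2: φ=90°, α=30°
  direction (0.8660, 0.5000); cell (4,4); t to first gridline: x 0.3464, y 0.5400 (then +1.1547 / +2.0000)
    (5,4) via x @ 0.3464
    (5,5) via y @ 0.5400
    (6,5) via x @ 1.5011  # hit
  → r_2 = 1.5011
beam 3: φ=180°, α=120°
  direction (-0.5000, 0.8660); cell (4,4); t to first gridline: x 1.4000, y 0.3118 (then +2.0000 / +1.1547)
    (4,5) via y @ 0.3118
    (3,5) via x @ 1.4000
    (3,6) via y @ 1.4665  # hit
  → r_3 = 1.4665
beam 4: φ=270°, α=210°
  direction (-0.8660, -0.5000); cell (4,4); t to first gridline: x 0.8083, y 1.4600 (then +1.1547 / +2.0000)
    (3,4) via x @ 0.8083
    (3,3) via y @ 1.4600
    (2,3) via x @ 1.9630
    (1,3) via x @ 3.1177
    (1,2) via y @ 3.4600
    (0,2) via x @ 4.2724  # hit
  → r_4 = 4.2724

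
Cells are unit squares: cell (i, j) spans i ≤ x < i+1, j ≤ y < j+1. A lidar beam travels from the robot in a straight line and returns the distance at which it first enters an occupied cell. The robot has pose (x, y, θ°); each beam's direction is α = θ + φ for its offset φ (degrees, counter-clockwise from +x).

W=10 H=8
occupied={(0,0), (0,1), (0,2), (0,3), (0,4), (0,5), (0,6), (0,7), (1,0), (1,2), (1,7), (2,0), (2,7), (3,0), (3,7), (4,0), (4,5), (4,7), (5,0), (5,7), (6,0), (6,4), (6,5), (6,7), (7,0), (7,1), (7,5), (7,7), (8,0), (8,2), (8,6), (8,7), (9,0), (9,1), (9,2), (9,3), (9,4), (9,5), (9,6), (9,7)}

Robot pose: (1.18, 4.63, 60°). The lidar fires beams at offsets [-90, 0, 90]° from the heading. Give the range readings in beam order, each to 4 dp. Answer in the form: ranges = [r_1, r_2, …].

beam 1: φ=-90°, α=330°
  cosα=0.8660 sinα=-0.5000 | (1,4) | tMaxX 0.9469 tMaxY 1.2600 | tΔX 1.1547 tΔY 2.0000
    t=0.9469 [x] (2,4)
    t=1.2600 [y] (2,3)
    t=2.1016 [x] (3,3)
    t=3.2563 [x] (4,3)
    t=3.2600 [y] (4,2)
    t=4.4110 [x] (5,2)
    t=5.2600 [y] (5,1)
    t=5.5657 [x] (6,1)
    t=6.7204 [x] (7,1) — stop
  → r_1 = 6.7204
beam 2: φ=0°, α=60°
  cosα=0.5000 sinα=0.8660 | (1,4) | tMaxX 1.6400 tMaxY 0.4272 | tΔX 2.0000 tΔY 1.1547
    t=0.4272 [y] (1,5)
    t=1.5819 [y] (1,6)
    t=1.6400 [x] (2,6)
    t=2.7366 [y] (2,7) — stop
  → r_2 = 2.7366
beam 3: φ=90°, α=150°
  cosα=-0.8660 sinα=0.5000 | (1,4) | tMaxX 0.2078 tMaxY 0.7400 | tΔX 1.1547 tΔY 2.0000
    t=0.2078 [x] (0,4) — stop
  → r_3 = 0.2078

ranges = [6.7204, 2.7366, 0.2078]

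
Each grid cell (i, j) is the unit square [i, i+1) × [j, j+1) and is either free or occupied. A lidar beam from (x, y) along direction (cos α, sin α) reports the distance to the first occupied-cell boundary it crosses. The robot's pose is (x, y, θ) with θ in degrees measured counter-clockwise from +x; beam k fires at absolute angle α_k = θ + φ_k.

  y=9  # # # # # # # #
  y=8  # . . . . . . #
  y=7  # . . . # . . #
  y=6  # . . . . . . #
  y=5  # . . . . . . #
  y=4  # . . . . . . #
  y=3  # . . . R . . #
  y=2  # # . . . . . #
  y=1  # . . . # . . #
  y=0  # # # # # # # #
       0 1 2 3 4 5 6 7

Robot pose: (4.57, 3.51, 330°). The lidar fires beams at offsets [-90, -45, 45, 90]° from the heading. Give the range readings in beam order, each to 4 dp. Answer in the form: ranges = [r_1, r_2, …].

beam 1: φ=-90°, α=240°
  dir = (cos 240°, sin 240°) = (-0.5000, -0.8660); from cell (4,3)
  next x-line at t=1.1400, next y-line at t=0.5889; Δt_x=2.0000, Δt_y=1.1547
    y: enter (4,2) at t=0.5889
    x: enter (3,2) at t=1.1400
    y: enter (3,1) at t=1.7436
    y: enter (3,0) at t=2.8983 ← occupied
  → r_1 = 2.8983
beam 2: φ=-45°, α=285°
  dir = (cos 285°, sin 285°) = (0.2588, -0.9659); from cell (4,3)
  next x-line at t=1.6614, next y-line at t=0.5280; Δt_x=3.8637, Δt_y=1.0353
    y: enter (4,2) at t=0.5280
    y: enter (4,1) at t=1.5633 ← occupied
  → r_2 = 1.5633
beam 3: φ=45°, α=15°
  dir = (cos 15°, sin 15°) = (0.9659, 0.2588); from cell (4,3)
  next x-line at t=0.4452, next y-line at t=1.8932; Δt_x=1.0353, Δt_y=3.8637
    x: enter (5,3) at t=0.4452
    x: enter (6,3) at t=1.4804
    y: enter (6,4) at t=1.8932
    x: enter (7,4) at t=2.5157 ← occupied
  → r_3 = 2.5157
beam 4: φ=90°, α=60°
  dir = (cos 60°, sin 60°) = (0.5000, 0.8660); from cell (4,3)
  next x-line at t=0.8600, next y-line at t=0.5658; Δt_x=2.0000, Δt_y=1.1547
    y: enter (4,4) at t=0.5658
    x: enter (5,4) at t=0.8600
    y: enter (5,5) at t=1.7205
    x: enter (6,5) at t=2.8600
    y: enter (6,6) at t=2.8752
    y: enter (6,7) at t=4.0299
    x: enter (7,7) at t=4.8600 ← occupied
  → r_4 = 4.8600

ranges = [2.8983, 1.5633, 2.5157, 4.8600]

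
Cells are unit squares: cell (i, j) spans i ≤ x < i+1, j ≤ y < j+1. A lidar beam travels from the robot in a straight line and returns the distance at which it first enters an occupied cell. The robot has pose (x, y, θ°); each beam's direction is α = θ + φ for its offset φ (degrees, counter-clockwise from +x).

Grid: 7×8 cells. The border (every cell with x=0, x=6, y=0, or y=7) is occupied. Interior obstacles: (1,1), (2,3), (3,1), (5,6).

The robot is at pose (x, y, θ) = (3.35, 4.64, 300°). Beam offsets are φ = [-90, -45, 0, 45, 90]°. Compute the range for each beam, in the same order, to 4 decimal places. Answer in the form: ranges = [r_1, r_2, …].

beam 1: φ=-90°, α=210°
  d=(-0.8660,-0.5000)  start (3,4)  tX=0.4041 tY=1.2800  stride 1/|dx|=1.1547 1/|dy|=2.0000
    cross x-line → (2,4), t=0.4041
    cross y-line → (2,3), t=1.2800 (wall)
  → r_1 = 1.2800
beam 2: φ=-45°, α=255°
  d=(-0.2588,-0.9659)  start (3,4)  tX=1.3523 tY=0.6626  stride 1/|dx|=3.8637 1/|dy|=1.0353
    cross y-line → (3,3), t=0.6626
    cross x-line → (2,3), t=1.3523 (wall)
  → r_2 = 1.3523
beam 3: φ=0°, α=300°
  d=(0.5000,-0.8660)  start (3,4)  tX=1.3000 tY=0.7390  stride 1/|dx|=2.0000 1/|dy|=1.1547
    cross y-line → (3,3), t=0.7390
    cross x-line → (4,3), t=1.3000
    cross y-line → (4,2), t=1.8937
    cross y-line → (4,1), t=3.0484
    cross x-line → (5,1), t=3.3000
    cross y-line → (5,0), t=4.2031 (wall)
  → r_3 = 4.2031
beam 4: φ=45°, α=345°
  d=(0.9659,-0.2588)  start (3,4)  tX=0.6729 tY=2.4728  stride 1/|dx|=1.0353 1/|dy|=3.8637
    cross x-line → (4,4), t=0.6729
    cross x-line → (5,4), t=1.7082
    cross y-line → (5,3), t=2.4728
    cross x-line → (6,3), t=2.7435 (wall)
  → r_4 = 2.7435
beam 5: φ=90°, α=30°
  d=(0.8660,0.5000)  start (3,4)  tX=0.7506 tY=0.7200  stride 1/|dx|=1.1547 1/|dy|=2.0000
    cross y-line → (3,5), t=0.7200
    cross x-line → (4,5), t=0.7506
    cross x-line → (5,5), t=1.9053
    cross y-line → (5,6), t=2.7200 (wall)
  → r_5 = 2.7200

ranges = [1.2800, 1.3523, 4.2031, 2.7435, 2.7200]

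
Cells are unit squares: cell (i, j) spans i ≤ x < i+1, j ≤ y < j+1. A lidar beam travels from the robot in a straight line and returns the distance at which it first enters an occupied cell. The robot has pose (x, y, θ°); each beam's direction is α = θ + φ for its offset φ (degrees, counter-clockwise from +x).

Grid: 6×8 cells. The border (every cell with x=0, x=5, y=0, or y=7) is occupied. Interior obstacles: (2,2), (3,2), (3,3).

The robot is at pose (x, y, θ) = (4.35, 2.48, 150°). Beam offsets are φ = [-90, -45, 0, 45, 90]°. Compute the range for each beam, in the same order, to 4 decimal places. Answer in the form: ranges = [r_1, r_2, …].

ranges = [1.3000, 1.3523, 0.4041, 0.3623, 1.7090]

beam 1: φ=-90°, α=60°
  dir = (cos 60°, sin 60°) = (0.5000, 0.8660); from cell (4,2)
  next x-line at t=1.3000, next y-line at t=0.6004; Δt_x=2.0000, Δt_y=1.1547
    y: enter (4,3) at t=0.6004
    x: enter (5,3) at t=1.3000 ← occupied
  → r_1 = 1.3000
beam 2: φ=-45°, α=105°
  dir = (cos 105°, sin 105°) = (-0.2588, 0.9659); from cell (4,2)
  next x-line at t=1.3523, next y-line at t=0.5383; Δt_x=3.8637, Δt_y=1.0353
    y: enter (4,3) at t=0.5383
    x: enter (3,3) at t=1.3523 ← occupied
  → r_2 = 1.3523
beam 3: φ=0°, α=150°
  dir = (cos 150°, sin 150°) = (-0.8660, 0.5000); from cell (4,2)
  next x-line at t=0.4041, next y-line at t=1.0400; Δt_x=1.1547, Δt_y=2.0000
    x: enter (3,2) at t=0.4041 ← occupied
  → r_3 = 0.4041
beam 4: φ=45°, α=195°
  dir = (cos 195°, sin 195°) = (-0.9659, -0.2588); from cell (4,2)
  next x-line at t=0.3623, next y-line at t=1.8546; Δt_x=1.0353, Δt_y=3.8637
    x: enter (3,2) at t=0.3623 ← occupied
  → r_4 = 0.3623
beam 5: φ=90°, α=240°
  dir = (cos 240°, sin 240°) = (-0.5000, -0.8660); from cell (4,2)
  next x-line at t=0.7000, next y-line at t=0.5543; Δt_x=2.0000, Δt_y=1.1547
    y: enter (4,1) at t=0.5543
    x: enter (3,1) at t=0.7000
    y: enter (3,0) at t=1.7090 ← occupied
  → r_5 = 1.7090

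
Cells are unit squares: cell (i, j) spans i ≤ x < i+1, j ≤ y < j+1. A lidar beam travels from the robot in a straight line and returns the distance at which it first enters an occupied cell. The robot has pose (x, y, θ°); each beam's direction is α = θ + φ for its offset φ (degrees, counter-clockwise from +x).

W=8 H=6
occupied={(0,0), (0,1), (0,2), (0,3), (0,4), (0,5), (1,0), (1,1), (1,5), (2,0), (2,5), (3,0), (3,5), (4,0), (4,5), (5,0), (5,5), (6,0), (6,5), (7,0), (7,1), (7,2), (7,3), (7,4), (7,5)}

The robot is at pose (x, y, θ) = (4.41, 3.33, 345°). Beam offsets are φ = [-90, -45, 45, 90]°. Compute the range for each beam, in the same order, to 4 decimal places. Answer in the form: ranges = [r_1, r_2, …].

beam 1: φ=-90°, α=255°
  direction (-0.2588, -0.9659); cell (4,3); t to first gridline: x 1.5841, y 0.3416 (then +3.8637 / +1.0353)
    (4,2) via y @ 0.3416
    (4,1) via y @ 1.3769
    (3,1) via x @ 1.5841
    (3,0) via y @ 2.4122  # hit
  → r_1 = 2.4122
beam 2: φ=-45°, α=300°
  direction (0.5000, -0.8660); cell (4,3); t to first gridline: x 1.1800, y 0.3811 (then +2.0000 / +1.1547)
    (4,2) via y @ 0.3811
    (5,2) via x @ 1.1800
    (5,1) via y @ 1.5358
    (5,0) via y @ 2.6905  # hit
  → r_2 = 2.6905
beam 3: φ=45°, α=30°
  direction (0.8660, 0.5000); cell (4,3); t to first gridline: x 0.6813, y 1.3400 (then +1.1547 / +2.0000)
    (5,3) via x @ 0.6813
    (5,4) via y @ 1.3400
    (6,4) via x @ 1.8360
    (7,4) via x @ 2.9907  # hit
  → r_3 = 2.9907
beam 4: φ=90°, α=75°
  direction (0.2588, 0.9659); cell (4,3); t to first gridline: x 2.2796, y 0.6936 (then +3.8637 / +1.0353)
    (4,4) via y @ 0.6936
    (4,5) via y @ 1.7289  # hit
  → r_4 = 1.7289

ranges = [2.4122, 2.6905, 2.9907, 1.7289]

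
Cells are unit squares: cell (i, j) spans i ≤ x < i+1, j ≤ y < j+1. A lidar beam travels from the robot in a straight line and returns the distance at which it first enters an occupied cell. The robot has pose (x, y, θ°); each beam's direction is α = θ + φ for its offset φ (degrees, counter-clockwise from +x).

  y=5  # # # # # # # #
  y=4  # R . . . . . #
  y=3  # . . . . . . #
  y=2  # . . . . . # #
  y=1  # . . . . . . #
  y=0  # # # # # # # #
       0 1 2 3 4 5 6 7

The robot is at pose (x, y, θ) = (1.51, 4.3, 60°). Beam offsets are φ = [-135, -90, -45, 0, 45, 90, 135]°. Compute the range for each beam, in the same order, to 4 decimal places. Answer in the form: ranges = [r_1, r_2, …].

beam 1: φ=-135°, α=285°
  direction (0.2588, -0.9659); cell (1,4); t to first gridline: x 1.8932, y 0.3106 (then +3.8637 / +1.0353)
    (1,3) via y @ 0.3106
    (1,2) via y @ 1.3459
    (2,2) via x @ 1.8932
    (2,1) via y @ 2.3811
    (2,0) via y @ 3.4164  # hit
  → r_1 = 3.4164
beam 2: φ=-90°, α=330°
  direction (0.8660, -0.5000); cell (1,4); t to first gridline: x 0.5658, y 0.6000 (then +1.1547 / +2.0000)
    (2,4) via x @ 0.5658
    (2,3) via y @ 0.6000
    (3,3) via x @ 1.7205
    (3,2) via y @ 2.6000
    (4,2) via x @ 2.8752
    (5,2) via x @ 4.0299
    (5,1) via y @ 4.6000
    (6,1) via x @ 5.1846
    (7,1) via x @ 6.3393  # hit
  → r_2 = 6.3393
beam 3: φ=-45°, α=15°
  direction (0.9659, 0.2588); cell (1,4); t to first gridline: x 0.5073, y 2.7046 (then +1.0353 / +3.8637)
    (2,4) via x @ 0.5073
    (3,4) via x @ 1.5426
    (4,4) via x @ 2.5778
    (4,5) via y @ 2.7046  # hit
  → r_3 = 2.7046
beam 4: φ=0°, α=60°
  direction (0.5000, 0.8660); cell (1,4); t to first gridline: x 0.9800, y 0.8083 (then +2.0000 / +1.1547)
    (1,5) via y @ 0.8083  # hit
  → r_4 = 0.8083
beam 5: φ=45°, α=105°
  direction (-0.2588, 0.9659); cell (1,4); t to first gridline: x 1.9705, y 0.7247 (then +3.8637 / +1.0353)
    (1,5) via y @ 0.7247  # hit
  → r_5 = 0.7247
beam 6: φ=90°, α=150°
  direction (-0.8660, 0.5000); cell (1,4); t to first gridline: x 0.5889, y 1.4000 (then +1.1547 / +2.0000)
    (0,4) via x @ 0.5889  # hit
  → r_6 = 0.5889
beam 7: φ=135°, α=195°
  direction (-0.9659, -0.2588); cell (1,4); t to first gridline: x 0.5280, y 1.1591 (then +1.0353 / +3.8637)
    (0,4) via x @ 0.5280  # hit
  → r_7 = 0.5280

ranges = [3.4164, 6.3393, 2.7046, 0.8083, 0.7247, 0.5889, 0.5280]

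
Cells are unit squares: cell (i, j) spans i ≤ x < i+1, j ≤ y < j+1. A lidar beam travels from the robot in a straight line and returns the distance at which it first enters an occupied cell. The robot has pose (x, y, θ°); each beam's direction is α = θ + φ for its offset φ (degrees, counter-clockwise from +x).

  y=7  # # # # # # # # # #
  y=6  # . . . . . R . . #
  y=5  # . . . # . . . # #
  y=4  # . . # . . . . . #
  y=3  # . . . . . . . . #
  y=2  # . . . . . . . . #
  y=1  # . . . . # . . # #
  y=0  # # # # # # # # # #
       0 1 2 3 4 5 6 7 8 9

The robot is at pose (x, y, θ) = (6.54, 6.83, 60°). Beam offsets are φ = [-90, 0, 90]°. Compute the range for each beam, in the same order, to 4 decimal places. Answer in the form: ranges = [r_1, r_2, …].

beam 1: φ=-90°, α=330°
  d=(0.8660,-0.5000)  start (6,6)  tX=0.5312 tY=1.6600  stride 1/|dx|=1.1547 1/|dy|=2.0000
    cross x-line → (7,6), t=0.5312
    cross y-line → (7,5), t=1.6600
    cross x-line → (8,5), t=1.6859 (wall)
  → r_1 = 1.6859
beam 2: φ=0°, α=60°
  d=(0.5000,0.8660)  start (6,6)  tX=0.9200 tY=0.1963  stride 1/|dx|=2.0000 1/|dy|=1.1547
    cross y-line → (6,7), t=0.1963 (wall)
  → r_2 = 0.1963
beam 3: φ=90°, α=150°
  d=(-0.8660,0.5000)  start (6,6)  tX=0.6235 tY=0.3400  stride 1/|dx|=1.1547 1/|dy|=2.0000
    cross y-line → (6,7), t=0.3400 (wall)
  → r_3 = 0.3400

ranges = [1.6859, 0.1963, 0.3400]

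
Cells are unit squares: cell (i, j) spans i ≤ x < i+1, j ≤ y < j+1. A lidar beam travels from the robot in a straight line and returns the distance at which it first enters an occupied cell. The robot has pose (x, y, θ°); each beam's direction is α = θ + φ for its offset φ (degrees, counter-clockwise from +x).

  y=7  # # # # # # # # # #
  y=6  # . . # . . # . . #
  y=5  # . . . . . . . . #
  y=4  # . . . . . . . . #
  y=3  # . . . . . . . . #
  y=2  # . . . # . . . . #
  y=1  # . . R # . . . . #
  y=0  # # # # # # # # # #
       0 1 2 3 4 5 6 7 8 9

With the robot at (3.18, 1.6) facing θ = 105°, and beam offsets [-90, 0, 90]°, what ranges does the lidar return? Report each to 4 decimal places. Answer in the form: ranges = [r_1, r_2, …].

ranges = [0.8489, 5.5905, 2.2569]

beam 1: φ=-90°, α=15°
  direction (0.9659, 0.2588); cell (3,1); t to first gridline: x 0.8489, y 1.5455 (then +1.0353 / +3.8637)
    (4,1) via x @ 0.8489  # hit
  → r_1 = 0.8489
beam 2: φ=0°, α=105°
  direction (-0.2588, 0.9659); cell (3,1); t to first gridline: x 0.6955, y 0.4141 (then +3.8637 / +1.0353)
    (3,2) via y @ 0.4141
    (2,2) via x @ 0.6955
    (2,3) via y @ 1.4494
    (2,4) via y @ 2.4847
    (2,5) via y @ 3.5199
    (2,6) via y @ 4.5552
    (1,6) via x @ 4.5592
    (1,7) via y @ 5.5905  # hit
  → r_2 = 5.5905
beam 3: φ=90°, α=195°
  direction (-0.9659, -0.2588); cell (3,1); t to first gridline: x 0.1863, y 2.3182 (then +1.0353 / +3.8637)
    (2,1) via x @ 0.1863
    (1,1) via x @ 1.2216
    (0,1) via x @ 2.2569  # hit
  → r_3 = 2.2569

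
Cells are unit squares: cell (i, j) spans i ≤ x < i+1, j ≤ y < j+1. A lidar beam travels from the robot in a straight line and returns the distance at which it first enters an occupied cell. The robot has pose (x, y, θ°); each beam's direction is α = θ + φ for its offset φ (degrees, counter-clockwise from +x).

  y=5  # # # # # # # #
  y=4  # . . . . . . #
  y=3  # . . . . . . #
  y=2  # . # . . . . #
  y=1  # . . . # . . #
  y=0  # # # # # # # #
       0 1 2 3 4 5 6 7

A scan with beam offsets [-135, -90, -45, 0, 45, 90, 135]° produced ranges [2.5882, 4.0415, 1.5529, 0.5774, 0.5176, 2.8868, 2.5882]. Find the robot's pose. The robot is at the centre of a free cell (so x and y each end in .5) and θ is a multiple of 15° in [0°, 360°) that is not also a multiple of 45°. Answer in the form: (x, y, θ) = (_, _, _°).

The pose lattice has 22·16 = 352 candidates. Test each by forward raycasting.
  (6.5, 3.5, 150°): beam 1 = 0.5176 ≠ 2.5882 ✗
  (2.5, 1.5, 30°): beam 1 = 0.5176 ≠ 2.5882 ✗
  (3.5, 4.5, 240°): beam 1 = 0.5176 ≠ 2.5882 ✗
  (4.5, 2.5, 330°): beam 1 = 1.5529 ≠ 2.5882 ✗
  …
  (4.5, 2.5, 240°): r_1=2.5882, r_2=4.0415, r_3=1.5529, r_4=0.5774, r_5=0.5176, r_6=2.8868, r_7=2.5882 — all match ✓
Only this pose fits every beam.

(x, y, θ) = (4.5, 2.5, 240°)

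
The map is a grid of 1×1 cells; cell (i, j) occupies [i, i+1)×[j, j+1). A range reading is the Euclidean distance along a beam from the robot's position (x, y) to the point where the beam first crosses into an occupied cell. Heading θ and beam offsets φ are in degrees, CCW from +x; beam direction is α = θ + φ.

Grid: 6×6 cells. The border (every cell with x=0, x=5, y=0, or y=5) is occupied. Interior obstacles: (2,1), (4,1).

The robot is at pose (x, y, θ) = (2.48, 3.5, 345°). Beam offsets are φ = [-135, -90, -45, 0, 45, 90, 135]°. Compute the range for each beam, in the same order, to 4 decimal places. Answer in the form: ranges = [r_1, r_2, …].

ranges = [1.7090, 1.5529, 2.8868, 2.6089, 2.9098, 1.5529, 1.7321]

beam 1: φ=-135°, α=210°
  d=(-0.8660,-0.5000)  start (2,3)  tX=0.5543 tY=1.0000  stride 1/|dx|=1.1547 1/|dy|=2.0000
    cross x-line → (1,3), t=0.5543
    cross y-line → (1,2), t=1.0000
    cross x-line → (0,2), t=1.7090 (wall)
  → r_1 = 1.7090
beam 2: φ=-90°, α=255°
  d=(-0.2588,-0.9659)  start (2,3)  tX=1.8546 tY=0.5176  stride 1/|dx|=3.8637 1/|dy|=1.0353
    cross y-line → (2,2), t=0.5176
    cross y-line → (2,1), t=1.5529 (wall)
  → r_2 = 1.5529
beam 3: φ=-45°, α=300°
  d=(0.5000,-0.8660)  start (2,3)  tX=1.0400 tY=0.5774  stride 1/|dx|=2.0000 1/|dy|=1.1547
    cross y-line → (2,2), t=0.5774
    cross x-line → (3,2), t=1.0400
    cross y-line → (3,1), t=1.7321
    cross y-line → (3,0), t=2.8868 (wall)
  → r_3 = 2.8868
beam 4: φ=0°, α=345°
  d=(0.9659,-0.2588)  start (2,3)  tX=0.5383 tY=1.9319  stride 1/|dx|=1.0353 1/|dy|=3.8637
    cross x-line → (3,3), t=0.5383
    cross x-line → (4,3), t=1.5736
    cross y-line → (4,2), t=1.9319
    cross x-line → (5,2), t=2.6089 (wall)
  → r_4 = 2.6089
beam 5: φ=45°, α=30°
  d=(0.8660,0.5000)  start (2,3)  tX=0.6004 tY=1.0000  stride 1/|dx|=1.1547 1/|dy|=2.0000
    cross x-line → (3,3), t=0.6004
    cross y-line → (3,4), t=1.0000
    cross x-line → (4,4), t=1.7551
    cross x-line → (5,4), t=2.9098 (wall)
  → r_5 = 2.9098
beam 6: φ=90°, α=75°
  d=(0.2588,0.9659)  start (2,3)  tX=2.0091 tY=0.5176  stride 1/|dx|=3.8637 1/|dy|=1.0353
    cross y-line → (2,4), t=0.5176
    cross y-line → (2,5), t=1.5529 (wall)
  → r_6 = 1.5529
beam 7: φ=135°, α=120°
  d=(-0.5000,0.8660)  start (2,3)  tX=0.9600 tY=0.5774  stride 1/|dx|=2.0000 1/|dy|=1.1547
    cross y-line → (2,4), t=0.5774
    cross x-line → (1,4), t=0.9600
    cross y-line → (1,5), t=1.7321 (wall)
  → r_7 = 1.7321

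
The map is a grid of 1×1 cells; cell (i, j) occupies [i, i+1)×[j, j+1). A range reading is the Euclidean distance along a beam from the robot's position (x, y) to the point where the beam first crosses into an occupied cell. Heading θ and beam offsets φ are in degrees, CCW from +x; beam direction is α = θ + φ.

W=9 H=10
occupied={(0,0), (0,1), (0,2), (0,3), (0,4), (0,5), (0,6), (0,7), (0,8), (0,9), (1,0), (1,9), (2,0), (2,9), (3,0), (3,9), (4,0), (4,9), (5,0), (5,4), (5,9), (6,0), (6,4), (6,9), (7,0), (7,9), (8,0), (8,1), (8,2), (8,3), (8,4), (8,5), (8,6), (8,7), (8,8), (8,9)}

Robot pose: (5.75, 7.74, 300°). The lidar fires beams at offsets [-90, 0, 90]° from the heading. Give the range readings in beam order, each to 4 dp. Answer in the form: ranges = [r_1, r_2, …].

beam 1: φ=-90°, α=210°
  cosα=-0.8660 sinα=-0.5000 | (5,7) | tMaxX 0.8660 tMaxY 1.4800 | tΔX 1.1547 tΔY 2.0000
    t=0.8660 [x] (4,7)
    t=1.4800 [y] (4,6)
    t=2.0207 [x] (3,6)
    t=3.1754 [x] (2,6)
    t=3.4800 [y] (2,5)
    t=4.3301 [x] (1,5)
    t=5.4800 [y] (1,4)
    t=5.4848 [x] (0,4) — stop
  → r_1 = 5.4848
beam 2: φ=0°, α=300°
  cosα=0.5000 sinα=-0.8660 | (5,7) | tMaxX 0.5000 tMaxY 0.8545 | tΔX 2.0000 tΔY 1.1547
    t=0.5000 [x] (6,7)
    t=0.8545 [y] (6,6)
    t=2.0092 [y] (6,5)
    t=2.5000 [x] (7,5)
    t=3.1639 [y] (7,4)
    t=4.3186 [y] (7,3)
    t=4.5000 [x] (8,3) — stop
  → r_2 = 4.5000
beam 3: φ=90°, α=30°
  cosα=0.8660 sinα=0.5000 | (5,7) | tMaxX 0.2887 tMaxY 0.5200 | tΔX 1.1547 tΔY 2.0000
    t=0.2887 [x] (6,7)
    t=0.5200 [y] (6,8)
    t=1.4434 [x] (7,8)
    t=2.5200 [y] (7,9) — stop
  → r_3 = 2.5200

ranges = [5.4848, 4.5000, 2.5200]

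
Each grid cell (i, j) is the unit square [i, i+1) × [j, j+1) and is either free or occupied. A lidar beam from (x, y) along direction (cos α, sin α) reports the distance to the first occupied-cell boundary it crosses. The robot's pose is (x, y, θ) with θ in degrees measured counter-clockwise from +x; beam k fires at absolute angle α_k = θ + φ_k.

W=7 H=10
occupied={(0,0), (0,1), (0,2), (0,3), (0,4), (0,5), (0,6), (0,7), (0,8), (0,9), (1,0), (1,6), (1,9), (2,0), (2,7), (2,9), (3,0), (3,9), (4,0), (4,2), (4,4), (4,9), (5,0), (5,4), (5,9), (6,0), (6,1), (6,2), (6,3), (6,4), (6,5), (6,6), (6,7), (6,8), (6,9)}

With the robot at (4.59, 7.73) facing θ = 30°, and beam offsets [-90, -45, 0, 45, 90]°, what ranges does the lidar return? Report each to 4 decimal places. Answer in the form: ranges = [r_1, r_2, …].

ranges = [2.8200, 1.4597, 1.6281, 1.3148, 1.4665]

beam 1: φ=-90°, α=300°
  d=(0.5000,-0.8660)  start (4,7)  tX=0.8200 tY=0.8429  stride 1/|dx|=2.0000 1/|dy|=1.1547
    cross x-line → (5,7), t=0.8200
    cross y-line → (5,6), t=0.8429
    cross y-line → (5,5), t=1.9976
    cross x-line → (6,5), t=2.8200 (wall)
  → r_1 = 2.8200
beam 2: φ=-45°, α=345°
  d=(0.9659,-0.2588)  start (4,7)  tX=0.4245 tY=2.8205  stride 1/|dx|=1.0353 1/|dy|=3.8637
    cross x-line → (5,7), t=0.4245
    cross x-line → (6,7), t=1.4597 (wall)
  → r_2 = 1.4597
beam 3: φ=0°, α=30°
  d=(0.8660,0.5000)  start (4,7)  tX=0.4734 tY=0.5400  stride 1/|dx|=1.1547 1/|dy|=2.0000
    cross x-line → (5,7), t=0.4734
    cross y-line → (5,8), t=0.5400
    cross x-line → (6,8), t=1.6281 (wall)
  → r_3 = 1.6281
beam 4: φ=45°, α=75°
  d=(0.2588,0.9659)  start (4,7)  tX=1.5841 tY=0.2795  stride 1/|dx|=3.8637 1/|dy|=1.0353
    cross y-line → (4,8), t=0.2795
    cross y-line → (4,9), t=1.3148 (wall)
  → r_4 = 1.3148
beam 5: φ=90°, α=120°
  d=(-0.5000,0.8660)  start (4,7)  tX=1.1800 tY=0.3118  stride 1/|dx|=2.0000 1/|dy|=1.1547
    cross y-line → (4,8), t=0.3118
    cross x-line → (3,8), t=1.1800
    cross y-line → (3,9), t=1.4665 (wall)
  → r_5 = 1.4665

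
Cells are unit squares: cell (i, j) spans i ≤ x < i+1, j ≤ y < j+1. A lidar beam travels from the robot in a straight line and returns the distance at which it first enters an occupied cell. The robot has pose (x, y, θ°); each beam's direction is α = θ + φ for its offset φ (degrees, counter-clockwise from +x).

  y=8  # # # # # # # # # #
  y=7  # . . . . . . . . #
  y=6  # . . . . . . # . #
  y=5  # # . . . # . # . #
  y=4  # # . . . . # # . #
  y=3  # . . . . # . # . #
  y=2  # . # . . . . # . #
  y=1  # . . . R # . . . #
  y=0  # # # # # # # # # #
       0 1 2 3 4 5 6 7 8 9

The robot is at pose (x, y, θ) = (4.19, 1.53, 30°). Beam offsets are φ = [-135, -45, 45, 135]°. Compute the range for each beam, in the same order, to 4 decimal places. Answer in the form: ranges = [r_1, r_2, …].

beam 1: φ=-135°, α=255°
  direction (-0.2588, -0.9659); cell (4,1); t to first gridline: x 0.7341, y 0.5487 (then +3.8637 / +1.0353)
    (4,0) via y @ 0.5487  # hit
  → r_1 = 0.5487
beam 2: φ=-45°, α=345°
  direction (0.9659, -0.2588); cell (4,1); t to first gridline: x 0.8386, y 2.0478 (then +1.0353 / +3.8637)
    (5,1) via x @ 0.8386  # hit
  → r_2 = 0.8386
beam 3: φ=45°, α=75°
  direction (0.2588, 0.9659); cell (4,1); t to first gridline: x 3.1296, y 0.4866 (then +3.8637 / +1.0353)
    (4,2) via y @ 0.4866
    (4,3) via y @ 1.5219
    (4,4) via y @ 2.5571
    (5,4) via x @ 3.1296
    (5,5) via y @ 3.5924  # hit
  → r_3 = 3.5924
beam 4: φ=135°, α=165°
  direction (-0.9659, 0.2588); cell (4,1); t to first gridline: x 0.1967, y 1.8159 (then +1.0353 / +3.8637)
    (3,1) via x @ 0.1967
    (2,1) via x @ 1.2320
    (2,2) via y @ 1.8159  # hit
  → r_4 = 1.8159

ranges = [0.5487, 0.8386, 3.5924, 1.8159]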